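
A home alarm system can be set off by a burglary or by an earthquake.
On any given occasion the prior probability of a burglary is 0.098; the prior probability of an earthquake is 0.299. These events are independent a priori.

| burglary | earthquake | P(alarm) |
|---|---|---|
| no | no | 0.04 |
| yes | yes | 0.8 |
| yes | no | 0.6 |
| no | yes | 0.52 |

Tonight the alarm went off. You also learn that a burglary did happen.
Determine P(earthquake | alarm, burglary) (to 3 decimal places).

P(earthquake | alarm, burglary) ≈ 0.363

Numerator (weight on configurations with earthquake): 0.8×0.299 = 0.239200
Normalizer over all consistent configurations: 0.6×0.701 + 0.8×0.299 = 0.659800
P(earthquake | alarm, burglary) = 0.239200/0.659800 ≈ 0.363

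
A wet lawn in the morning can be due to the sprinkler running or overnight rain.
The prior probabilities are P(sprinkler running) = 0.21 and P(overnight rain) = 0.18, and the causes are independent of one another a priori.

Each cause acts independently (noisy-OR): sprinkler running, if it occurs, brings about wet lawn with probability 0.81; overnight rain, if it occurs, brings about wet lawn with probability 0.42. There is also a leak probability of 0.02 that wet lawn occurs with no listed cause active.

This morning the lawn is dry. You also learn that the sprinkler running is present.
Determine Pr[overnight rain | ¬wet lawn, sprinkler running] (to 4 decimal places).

Pr[overnight rain | ¬wet lawn, sprinkler running] ≈ 0.1129

Under noisy-OR, P(wet lawn | causes) = 1 − (1−0.02)·∏(1−qᵢ) over the active causes.
Enumerate both values of overnight rain and weight by the priors:
  P(¬wet lawn | sprinkler running) = 0.1862*0.82 + 0.107996*0.18
        = 0.152684 + 0.019439 = 0.172123
The terms with overnight rain present sum to 0.019439, so
  P(overnight rain | ¬wet lawn, sprinkler running) = 0.019439 / 0.172123 ≈ 0.1129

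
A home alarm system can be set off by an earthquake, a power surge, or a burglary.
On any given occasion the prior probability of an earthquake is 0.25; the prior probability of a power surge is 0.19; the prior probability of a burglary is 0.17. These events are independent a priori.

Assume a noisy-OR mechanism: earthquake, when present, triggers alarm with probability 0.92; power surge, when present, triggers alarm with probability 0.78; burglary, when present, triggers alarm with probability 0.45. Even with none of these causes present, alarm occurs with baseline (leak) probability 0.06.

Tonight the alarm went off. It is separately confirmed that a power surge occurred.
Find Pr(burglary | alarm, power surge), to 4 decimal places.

Under noisy-OR, P(alarm | causes) = 1 − (1−0.06)·∏(1−qᵢ) over the active causes.
P(alarm | power surge) = 0.7932·0.75·0.83 + 0.88626·0.75·0.17 + 0.983456·0.25·0.83 + 0.990901·0.25·0.17 = 0.493767 + 0.112998 + 0.204067 + 0.042113 = 0.852945
The burglary-present share is 0.112998 + 0.042113 = 0.155111.
P(burglary | alarm, power surge) = 0.155111 / 0.852945 ≈ 0.1819

Pr(burglary | alarm, power surge) ≈ 0.1819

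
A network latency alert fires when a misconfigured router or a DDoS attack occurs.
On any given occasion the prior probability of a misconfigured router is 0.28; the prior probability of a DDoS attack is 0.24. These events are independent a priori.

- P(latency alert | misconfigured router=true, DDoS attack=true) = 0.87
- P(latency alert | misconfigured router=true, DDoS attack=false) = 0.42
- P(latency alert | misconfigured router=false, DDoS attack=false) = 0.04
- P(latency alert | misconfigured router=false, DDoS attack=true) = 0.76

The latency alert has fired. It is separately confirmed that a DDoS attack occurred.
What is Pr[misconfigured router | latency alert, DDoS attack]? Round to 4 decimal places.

Pr[misconfigured router | latency alert, DDoS attack] ≈ 0.3080

For the numerator, keep only misconfigured router=true terms: 0.87*0.28 = 0.243600
The normalizing constant is 0.76*0.72 + 0.87*0.28 = 0.790800
Posterior = 0.243600 / 0.790800 ≈ 0.3080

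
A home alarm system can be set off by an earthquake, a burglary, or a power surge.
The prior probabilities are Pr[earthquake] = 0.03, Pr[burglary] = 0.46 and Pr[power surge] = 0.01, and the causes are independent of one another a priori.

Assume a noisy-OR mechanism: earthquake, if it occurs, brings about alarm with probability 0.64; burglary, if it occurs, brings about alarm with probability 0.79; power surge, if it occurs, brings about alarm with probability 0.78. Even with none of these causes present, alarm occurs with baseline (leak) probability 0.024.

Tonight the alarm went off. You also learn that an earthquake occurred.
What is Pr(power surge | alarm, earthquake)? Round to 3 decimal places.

Pr(power surge | alarm, earthquake) ≈ 0.012

Under noisy-OR, P(alarm | causes) = 1 − (1−0.024)·∏(1−qᵢ) over the active causes.
Numerator (weight on configurations with power surge): 0.004983 + 0.004525 = 0.009508
Normalizer over all consistent configurations: 0.64864·0.54·0.99 + 0.922701·0.54·0.01 + 0.926214·0.46·0.99 + 0.983767·0.46·0.01 = 0.778069
P(power surge | alarm, earthquake) = 0.009508/0.778069 ≈ 0.012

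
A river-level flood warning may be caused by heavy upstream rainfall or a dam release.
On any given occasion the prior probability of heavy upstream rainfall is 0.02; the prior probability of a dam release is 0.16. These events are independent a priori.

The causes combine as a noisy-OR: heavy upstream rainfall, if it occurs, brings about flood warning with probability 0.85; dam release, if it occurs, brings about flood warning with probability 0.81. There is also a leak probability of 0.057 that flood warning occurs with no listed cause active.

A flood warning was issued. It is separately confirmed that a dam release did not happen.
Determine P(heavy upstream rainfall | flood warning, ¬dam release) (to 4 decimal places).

P(heavy upstream rainfall | flood warning, ¬dam release) ≈ 0.2351

Under noisy-OR, P(flood warning | causes) = 1 − (1−0.057)·∏(1−qᵢ) over the active causes.
Sum P(flood warning|·) weighted by the priors over both values of heavy upstream rainfall:
  P(flood warning | ¬dam release) = 0.057*0.98 + 0.85855*0.02
        = 0.055860 + 0.017171 = 0.073031
The terms with heavy upstream rainfall present sum to 0.017171, so
  P(heavy upstream rainfall | flood warning, ¬dam release) = 0.017171 / 0.073031 ≈ 0.2351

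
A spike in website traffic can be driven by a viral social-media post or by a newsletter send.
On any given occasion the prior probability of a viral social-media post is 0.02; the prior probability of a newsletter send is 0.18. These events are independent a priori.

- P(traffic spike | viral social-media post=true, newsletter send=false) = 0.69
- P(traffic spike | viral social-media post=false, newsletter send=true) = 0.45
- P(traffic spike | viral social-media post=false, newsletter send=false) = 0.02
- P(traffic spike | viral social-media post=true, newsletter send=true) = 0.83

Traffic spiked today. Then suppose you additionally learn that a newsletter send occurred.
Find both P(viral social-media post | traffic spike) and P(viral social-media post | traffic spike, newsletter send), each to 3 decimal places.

P(traffic spike) = 0.02×0.98×0.82 + 0.45×0.98×0.18 + 0.69×0.02×0.82 + 0.83×0.02×0.18 = 0.016072 + 0.079380 + 0.011316 + 0.002988 = 0.109756
Of this, 0.014304 comes from 0.011316 + 0.002988 (the viral social-media post=true cases).
P(viral social-media post | traffic spike) = 0.014304 / 0.109756 ≈ 0.130

With the extra evidence:
P(traffic spike | newsletter send) = 0.45·0.98 + 0.83·0.02 = 0.441000 + 0.016600 = 0.457600
Restricting to configurations with viral social-media post present: 0.83·0.02 = 0.016600.
Hence the posterior is 0.016600/0.457600 ≈ 0.036.
Conditioning on newsletter send lowers the posterior on viral social-media post: the classic explaining-away effect in a common-effect structure.

P(viral social-media post | traffic spike) ≈ 0.130; P(viral social-media post | traffic spike, newsletter send) ≈ 0.036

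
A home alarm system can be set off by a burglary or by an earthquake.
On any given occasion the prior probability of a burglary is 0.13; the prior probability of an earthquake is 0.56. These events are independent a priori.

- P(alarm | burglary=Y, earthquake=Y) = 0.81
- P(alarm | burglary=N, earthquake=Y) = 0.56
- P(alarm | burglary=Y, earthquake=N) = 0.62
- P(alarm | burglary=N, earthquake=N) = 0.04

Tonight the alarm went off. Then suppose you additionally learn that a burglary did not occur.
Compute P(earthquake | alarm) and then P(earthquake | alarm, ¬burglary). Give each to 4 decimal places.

P(earthquake | alarm) ≈ 0.8673; P(earthquake | alarm, ¬burglary) ≈ 0.9469

Enumerate the 4 (burglary, earthquake) configurations and weight by the priors:
  P(alarm) = 0.04·0.87·0.44 + 0.56·0.87·0.56 + 0.62·0.13·0.44 + 0.81·0.13·0.56
        = 0.015312 + 0.272832 + 0.035464 + 0.058968 = 0.382576
The terms with earthquake present sum to 0.331800, so
  P(earthquake | alarm) = 0.331800 / 0.382576 ≈ 0.8673

Now also conditioning on burglary≠true:
P(alarm | ¬burglary) = 0.04×0.44 + 0.56×0.56 = 0.017600 + 0.313600 = 0.331200
Of this, 0.313600 comes from 0.56×0.56 (the earthquake=true cases).
So P(earthquake | alarm, ¬burglary) = 0.313600/0.331200 ≈ 0.9469.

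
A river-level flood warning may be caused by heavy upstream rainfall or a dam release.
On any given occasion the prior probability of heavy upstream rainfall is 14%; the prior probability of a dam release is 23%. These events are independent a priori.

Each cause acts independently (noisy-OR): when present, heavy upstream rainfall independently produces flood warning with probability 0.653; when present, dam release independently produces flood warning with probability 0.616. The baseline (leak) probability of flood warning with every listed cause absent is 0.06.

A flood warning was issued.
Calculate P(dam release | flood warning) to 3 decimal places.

Under noisy-OR, P(flood warning | causes) = 1 − (1−0.06)·∏(1−qᵢ) over the active causes.
Weight on dam release=true, given the evidence: 0.126402 + 0.028167 = 0.154569
Denominator P(flood warning): 0.06*0.86*0.77 + 0.63904*0.86*0.23 + 0.67382*0.14*0.77 + 0.874747*0.14*0.23 = 0.266939
Posterior = 0.154569 / 0.266939 ≈ 0.579

P(dam release | flood warning) ≈ 0.579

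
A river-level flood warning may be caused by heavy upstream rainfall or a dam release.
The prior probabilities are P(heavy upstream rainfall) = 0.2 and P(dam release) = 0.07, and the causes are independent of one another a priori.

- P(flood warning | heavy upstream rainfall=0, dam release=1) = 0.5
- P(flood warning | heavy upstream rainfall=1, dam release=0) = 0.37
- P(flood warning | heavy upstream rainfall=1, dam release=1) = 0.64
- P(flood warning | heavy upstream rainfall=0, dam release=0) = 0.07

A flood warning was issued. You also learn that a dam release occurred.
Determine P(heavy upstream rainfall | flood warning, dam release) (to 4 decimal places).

P(flood warning | dam release) = 0.5*0.8 + 0.64*0.2 = 0.400000 + 0.128000 = 0.528000
The heavy upstream rainfall-present share is 0.64*0.2 = 0.128000.
Hence the posterior is 0.128000/0.528000 ≈ 0.2424.

P(heavy upstream rainfall | flood warning, dam release) ≈ 0.2424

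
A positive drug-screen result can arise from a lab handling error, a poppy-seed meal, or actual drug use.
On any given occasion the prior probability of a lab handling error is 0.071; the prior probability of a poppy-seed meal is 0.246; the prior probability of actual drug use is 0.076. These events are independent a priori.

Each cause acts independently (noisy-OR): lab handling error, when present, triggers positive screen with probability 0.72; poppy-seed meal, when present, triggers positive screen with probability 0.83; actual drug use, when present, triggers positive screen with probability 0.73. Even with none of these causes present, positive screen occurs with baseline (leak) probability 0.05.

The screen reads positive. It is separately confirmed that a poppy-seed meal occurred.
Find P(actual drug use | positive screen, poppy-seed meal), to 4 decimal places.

P(actual drug use | positive screen, poppy-seed meal) ≈ 0.0852

Under noisy-OR, P(positive screen | causes) = 1 − (1−0.05)·∏(1−qᵢ) over the active causes.
P(positive screen | poppy-seed meal) = 0.8385·0.929·0.924 + 0.956395·0.929·0.076 + 0.95478·0.071·0.924 + 0.987791·0.071·0.076 = 0.719765 + 0.067525 + 0.062637 + 0.005330 = 0.855257
Of this, 0.072855 comes from 0.067525 + 0.005330 (the actual drug use=true cases).
P(actual drug use | positive screen, poppy-seed meal) = 0.072855 / 0.855257 ≈ 0.0852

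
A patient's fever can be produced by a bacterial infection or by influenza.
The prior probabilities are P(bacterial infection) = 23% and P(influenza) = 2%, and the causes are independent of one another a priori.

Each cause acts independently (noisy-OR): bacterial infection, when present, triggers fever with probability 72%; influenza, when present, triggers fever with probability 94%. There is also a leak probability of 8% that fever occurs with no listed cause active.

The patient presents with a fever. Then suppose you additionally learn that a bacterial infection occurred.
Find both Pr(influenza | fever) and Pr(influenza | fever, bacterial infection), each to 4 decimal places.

Pr(influenza | fever) ≈ 0.0773; Pr(influenza | fever, bacterial infection) ≈ 0.0264

Under noisy-OR, P(fever | causes) = 1 − (1−0.08)·∏(1−qᵢ) over the active causes.
P(fever) = 0.08*0.77*0.98 + 0.9448*0.77*0.02 + 0.7424*0.23*0.98 + 0.984544*0.23*0.02 = 0.060368 + 0.014550 + 0.167337 + 0.004529 = 0.246784
Of this, 0.019079 comes from 0.014550 + 0.004529 (the influenza=true cases).
So P(influenza | fever) = 0.019079/0.246784 ≈ 0.0773.

Now also conditioning on bacterial infection=true:
Numerator (weight on configurations with influenza): 0.984544*0.02 = 0.019691
Normalizer over all consistent configurations: 0.7424*0.98 + 0.984544*0.02 = 0.747243
Posterior = 0.019691 / 0.747243 ≈ 0.0264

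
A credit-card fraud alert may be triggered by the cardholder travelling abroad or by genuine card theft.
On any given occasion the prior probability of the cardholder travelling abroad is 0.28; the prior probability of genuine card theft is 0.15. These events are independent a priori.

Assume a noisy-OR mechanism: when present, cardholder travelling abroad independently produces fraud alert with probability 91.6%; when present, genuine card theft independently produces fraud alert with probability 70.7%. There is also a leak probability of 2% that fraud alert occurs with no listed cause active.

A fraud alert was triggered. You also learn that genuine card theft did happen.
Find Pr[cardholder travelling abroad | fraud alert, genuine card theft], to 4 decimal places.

Pr[cardholder travelling abroad | fraud alert, genuine card theft] ≈ 0.3474

Under noisy-OR, P(fraud alert | causes) = 1 − (1−0.02)·∏(1−qᵢ) over the active causes.
For the numerator, keep only cardholder travelling abroad=true terms: 0.97588·0.28 = 0.273246
Denominator P(fraud alert | genuine card theft): 0.71286·0.72 + 0.97588·0.28 = 0.786505
Posterior = 0.273246 / 0.786505 ≈ 0.3474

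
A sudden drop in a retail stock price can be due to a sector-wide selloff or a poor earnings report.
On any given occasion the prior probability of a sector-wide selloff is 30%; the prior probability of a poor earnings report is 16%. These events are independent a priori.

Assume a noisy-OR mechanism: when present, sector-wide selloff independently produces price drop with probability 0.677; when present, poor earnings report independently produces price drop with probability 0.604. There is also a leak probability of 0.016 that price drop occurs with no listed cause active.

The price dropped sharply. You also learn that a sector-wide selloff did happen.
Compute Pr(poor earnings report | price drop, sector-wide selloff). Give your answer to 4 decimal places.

Pr(poor earnings report | price drop, sector-wide selloff) ≈ 0.1962

Under noisy-OR, P(price drop | causes) = 1 − (1−0.016)·∏(1−qᵢ) over the active causes.
Enumerate both values of poor earnings report and weight by the priors:
  P(price drop | sector-wide selloff) = 0.682168×0.84 + 0.874139×0.16
        = 0.573021 + 0.139862 = 0.712883
The terms with poor earnings report present sum to 0.139862, so
  P(poor earnings report | price drop, sector-wide selloff) = 0.139862 / 0.712883 ≈ 0.1962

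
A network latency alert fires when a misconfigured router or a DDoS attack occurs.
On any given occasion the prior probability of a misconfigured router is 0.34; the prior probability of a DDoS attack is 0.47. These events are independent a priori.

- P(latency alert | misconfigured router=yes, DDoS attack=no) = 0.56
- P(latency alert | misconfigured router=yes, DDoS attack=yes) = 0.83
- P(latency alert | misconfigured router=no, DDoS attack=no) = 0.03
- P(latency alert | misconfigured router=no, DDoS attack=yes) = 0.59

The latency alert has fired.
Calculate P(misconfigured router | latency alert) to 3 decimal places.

P(misconfigured router | latency alert) ≈ 0.547

P(latency alert) = 0.03·0.66·0.53 + 0.59·0.66·0.47 + 0.56·0.34·0.53 + 0.83·0.34·0.47 = 0.010494 + 0.183018 + 0.100912 + 0.132634 = 0.427058
Of this, 0.233546 comes from 0.100912 + 0.132634 (the misconfigured router=true cases).
Hence the posterior is 0.233546/0.427058 ≈ 0.547.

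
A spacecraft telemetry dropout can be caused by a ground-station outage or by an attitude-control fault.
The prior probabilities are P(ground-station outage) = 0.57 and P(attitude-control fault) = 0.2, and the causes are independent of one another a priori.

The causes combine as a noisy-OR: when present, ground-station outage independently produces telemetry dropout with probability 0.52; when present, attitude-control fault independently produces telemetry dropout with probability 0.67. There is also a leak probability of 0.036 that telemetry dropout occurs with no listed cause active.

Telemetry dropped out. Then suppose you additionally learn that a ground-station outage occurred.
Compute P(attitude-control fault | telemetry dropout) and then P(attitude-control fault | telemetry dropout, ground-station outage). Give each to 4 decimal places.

Under noisy-OR, P(telemetry dropout | causes) = 1 − (1−0.036)·∏(1−qᵢ) over the active causes.
Sum P(telemetry dropout|·) weighted by the priors over the 4 (ground-station outage, attitude-control fault) configurations:
  P(telemetry dropout) = 0.036*0.43*0.8 + 0.68188*0.43*0.2 + 0.53728*0.57*0.8 + 0.847302*0.57*0.2
        = 0.012384 + 0.058642 + 0.245000 + 0.096592 = 0.412618
The terms with attitude-control fault present sum to 0.155234, so
  P(attitude-control fault | telemetry dropout) = 0.155234 / 0.412618 ≈ 0.3762

With the extra evidence:
P(telemetry dropout | ground-station outage) = 0.53728*0.8 + 0.847302*0.2 = 0.429824 + 0.169460 = 0.599284
Restricting to configurations with attitude-control fault present: 0.847302*0.2 = 0.169460.
P(attitude-control fault | telemetry dropout, ground-station outage) = 0.169460 / 0.599284 ≈ 0.2828
The drop from 0.3762 to 0.2828 is the explaining-away (discounting) effect.

P(attitude-control fault | telemetry dropout) ≈ 0.3762; P(attitude-control fault | telemetry dropout, ground-station outage) ≈ 0.2828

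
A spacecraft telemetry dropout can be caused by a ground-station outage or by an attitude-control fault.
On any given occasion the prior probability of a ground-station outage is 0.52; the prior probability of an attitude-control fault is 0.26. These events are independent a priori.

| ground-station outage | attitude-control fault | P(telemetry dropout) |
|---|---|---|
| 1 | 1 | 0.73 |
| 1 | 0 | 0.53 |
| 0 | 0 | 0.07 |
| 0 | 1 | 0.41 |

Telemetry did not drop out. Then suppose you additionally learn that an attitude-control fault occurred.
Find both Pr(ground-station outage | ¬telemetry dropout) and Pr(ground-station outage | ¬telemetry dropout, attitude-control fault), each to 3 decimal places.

Pr(ground-station outage | ¬telemetry dropout) ≈ 0.350; Pr(ground-station outage | ¬telemetry dropout, attitude-control fault) ≈ 0.331

Weight on ground-station outage=true, given the evidence: 0.180856 + 0.036504 = 0.217360
Normalizer over all consistent configurations: 0.93×0.48×0.74 + 0.59×0.48×0.26 + 0.47×0.52×0.74 + 0.27×0.52×0.26 = 0.621328
P(ground-station outage | ¬telemetry dropout) = 0.217360/0.621328 ≈ 0.350

Now condition on the additional information:
Weight on ground-station outage=true, given the evidence: 0.27×0.52 = 0.140400
Denominator P(¬telemetry dropout | attitude-control fault): 0.59×0.48 + 0.27×0.52 = 0.423600
P(ground-station outage | ¬telemetry dropout, attitude-control fault) = 0.140400/0.423600 ≈ 0.331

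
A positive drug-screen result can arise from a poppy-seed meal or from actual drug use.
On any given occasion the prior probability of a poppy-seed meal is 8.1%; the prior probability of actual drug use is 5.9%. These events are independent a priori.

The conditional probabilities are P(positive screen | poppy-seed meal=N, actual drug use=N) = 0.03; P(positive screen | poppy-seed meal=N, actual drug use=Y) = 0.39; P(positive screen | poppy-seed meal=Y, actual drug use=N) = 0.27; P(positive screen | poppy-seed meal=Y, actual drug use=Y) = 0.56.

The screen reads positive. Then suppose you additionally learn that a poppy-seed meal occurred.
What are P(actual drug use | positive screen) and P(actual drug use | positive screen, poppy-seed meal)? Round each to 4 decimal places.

P(positive screen) = 0.03·0.919·0.941 + 0.39·0.919·0.059 + 0.27·0.081·0.941 + 0.56·0.081·0.059 = 0.025943 + 0.021146 + 0.020580 + 0.002676 = 0.070345
Of this, 0.023822 comes from 0.021146 + 0.002676 (the actual drug use=true cases).
Hence the posterior is 0.023822/0.070345 ≈ 0.3386.

Now condition on the additional information:
For the numerator, keep only actual drug use=true terms: 0.56·0.059 = 0.033040
The normalizing constant is 0.27·0.941 + 0.56·0.059 = 0.287110
Posterior = 0.033040 / 0.287110 ≈ 0.1151

P(actual drug use | positive screen) ≈ 0.3386; P(actual drug use | positive screen, poppy-seed meal) ≈ 0.1151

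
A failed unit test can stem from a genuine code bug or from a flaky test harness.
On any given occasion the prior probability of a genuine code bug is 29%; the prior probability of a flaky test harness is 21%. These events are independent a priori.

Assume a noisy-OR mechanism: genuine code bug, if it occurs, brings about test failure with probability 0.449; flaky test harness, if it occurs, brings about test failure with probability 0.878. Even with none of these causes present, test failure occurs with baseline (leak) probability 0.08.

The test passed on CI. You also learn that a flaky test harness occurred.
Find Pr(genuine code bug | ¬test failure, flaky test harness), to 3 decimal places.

Under noisy-OR, P(test failure | causes) = 1 − (1−0.08)·∏(1−qᵢ) over the active causes.
By total probability over both values of genuine code bug:
  P(¬test failure | flaky test harness) = 0.11224·0.71 + 0.061844·0.29
        = 0.079690 + 0.017935 = 0.097625
The terms with genuine code bug present sum to 0.017935, so
  P(genuine code bug | ¬test failure, flaky test harness) = 0.017935 / 0.097625 ≈ 0.184

Pr(genuine code bug | ¬test failure, flaky test harness) ≈ 0.184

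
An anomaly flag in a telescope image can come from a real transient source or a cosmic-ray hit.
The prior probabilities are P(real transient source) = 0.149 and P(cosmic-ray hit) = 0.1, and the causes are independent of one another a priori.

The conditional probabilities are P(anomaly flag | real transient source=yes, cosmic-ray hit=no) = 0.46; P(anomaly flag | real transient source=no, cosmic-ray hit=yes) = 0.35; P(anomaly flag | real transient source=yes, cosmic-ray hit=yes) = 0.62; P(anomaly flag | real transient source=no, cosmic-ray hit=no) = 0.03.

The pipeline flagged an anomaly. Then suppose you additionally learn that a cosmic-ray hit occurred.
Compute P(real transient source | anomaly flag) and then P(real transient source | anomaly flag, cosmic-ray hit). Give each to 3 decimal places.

P(real transient source | anomaly flag) ≈ 0.573; P(real transient source | anomaly flag, cosmic-ray hit) ≈ 0.237

Sum P(anomaly flag|·) weighted by the priors over the 4 (real transient source, cosmic-ray hit) configurations:
  P(anomaly flag) = 0.03*0.851*0.9 + 0.35*0.851*0.1 + 0.46*0.149*0.9 + 0.62*0.149*0.1
        = 0.022977 + 0.029785 + 0.061686 + 0.009238 = 0.123686
Configurations with real transient source contribute 0.070924, so
  P(real transient source | anomaly flag) = 0.070924 / 0.123686 ≈ 0.573

Now condition on the additional information:
Numerator (weight on configurations with real transient source): 0.62·0.149 = 0.092380
The normalizing constant is 0.35·0.851 + 0.62·0.149 = 0.390230
Posterior = 0.092380 / 0.390230 ≈ 0.237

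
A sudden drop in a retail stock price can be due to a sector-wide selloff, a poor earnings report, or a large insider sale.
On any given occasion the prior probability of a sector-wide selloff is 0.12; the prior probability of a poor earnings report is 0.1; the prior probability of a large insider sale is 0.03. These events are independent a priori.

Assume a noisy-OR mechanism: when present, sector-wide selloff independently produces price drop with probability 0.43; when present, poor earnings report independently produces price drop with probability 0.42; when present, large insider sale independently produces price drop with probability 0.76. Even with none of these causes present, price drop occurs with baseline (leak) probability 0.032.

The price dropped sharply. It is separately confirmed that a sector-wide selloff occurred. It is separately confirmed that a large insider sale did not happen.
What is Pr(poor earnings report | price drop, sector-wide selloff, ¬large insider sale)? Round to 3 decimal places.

Pr(poor earnings report | price drop, sector-wide selloff, ¬large insider sale) ≈ 0.144

Under noisy-OR, P(price drop | causes) = 1 − (1−0.032)·∏(1−qᵢ) over the active causes.
P(price drop | sector-wide selloff, ¬large insider sale) = 0.44824×0.9 + 0.679979×0.1 = 0.403416 + 0.067998 = 0.471414
Of this, 0.067998 comes from 0.679979×0.1 (the poor earnings report=true cases).
Hence the posterior is 0.067998/0.471414 ≈ 0.144.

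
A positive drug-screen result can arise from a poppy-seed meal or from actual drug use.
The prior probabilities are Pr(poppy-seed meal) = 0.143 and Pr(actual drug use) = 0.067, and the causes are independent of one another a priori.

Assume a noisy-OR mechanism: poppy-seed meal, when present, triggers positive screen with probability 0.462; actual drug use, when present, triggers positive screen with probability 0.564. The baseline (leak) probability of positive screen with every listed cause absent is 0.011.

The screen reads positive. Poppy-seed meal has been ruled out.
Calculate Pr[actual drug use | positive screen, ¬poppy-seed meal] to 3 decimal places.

Pr[actual drug use | positive screen, ¬poppy-seed meal] ≈ 0.788

Under noisy-OR, P(positive screen | causes) = 1 − (1−0.011)·∏(1−qᵢ) over the active causes.
P(positive screen | ¬poppy-seed meal) = 0.011×0.933 + 0.568796×0.067 = 0.010263 + 0.038109 = 0.048372
The actual drug use-present share is 0.568796×0.067 = 0.038109.
So P(actual drug use | positive screen, ¬poppy-seed meal) = 0.038109/0.048372 ≈ 0.788.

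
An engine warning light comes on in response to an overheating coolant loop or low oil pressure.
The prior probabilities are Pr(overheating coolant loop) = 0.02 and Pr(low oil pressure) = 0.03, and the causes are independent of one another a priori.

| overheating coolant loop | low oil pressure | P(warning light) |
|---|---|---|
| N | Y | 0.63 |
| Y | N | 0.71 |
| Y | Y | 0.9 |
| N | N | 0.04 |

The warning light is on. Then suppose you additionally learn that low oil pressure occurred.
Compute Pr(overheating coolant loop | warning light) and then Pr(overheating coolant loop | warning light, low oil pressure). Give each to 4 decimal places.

By total probability over the 4 (overheating coolant loop, low oil pressure) configurations:
  P(warning light) = 0.04*0.98*0.97 + 0.63*0.98*0.03 + 0.71*0.02*0.97 + 0.9*0.02*0.03
        = 0.038024 + 0.018522 + 0.013774 + 0.000540 = 0.070860
Keeping only the overheating coolant loop-present terms gives 0.014314, so
  P(overheating coolant loop | warning light) = 0.014314 / 0.070860 ≈ 0.2020

With the extra evidence:
For the numerator, keep only overheating coolant loop=true terms: 0.9·0.02 = 0.018000
Denominator P(warning light | low oil pressure): 0.63·0.98 + 0.9·0.02 = 0.635400
Posterior = 0.018000 / 0.635400 ≈ 0.0283
Conditioning on low oil pressure lowers the posterior on overheating coolant loop: the classic explaining-away effect in a common-effect structure.

Pr(overheating coolant loop | warning light) ≈ 0.2020; Pr(overheating coolant loop | warning light, low oil pressure) ≈ 0.0283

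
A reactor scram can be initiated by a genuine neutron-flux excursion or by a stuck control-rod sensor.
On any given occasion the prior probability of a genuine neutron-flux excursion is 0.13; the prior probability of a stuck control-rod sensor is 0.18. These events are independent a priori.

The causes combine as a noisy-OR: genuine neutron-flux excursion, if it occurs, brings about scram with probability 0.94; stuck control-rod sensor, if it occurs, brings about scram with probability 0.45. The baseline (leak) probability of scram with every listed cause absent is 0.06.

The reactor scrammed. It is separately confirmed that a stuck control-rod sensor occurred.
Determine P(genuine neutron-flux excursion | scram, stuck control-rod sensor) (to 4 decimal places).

P(genuine neutron-flux excursion | scram, stuck control-rod sensor) ≈ 0.2306

Under noisy-OR, P(scram | causes) = 1 − (1−0.06)·∏(1−qᵢ) over the active causes.
By total probability over both values of genuine neutron-flux excursion:
  P(scram | stuck control-rod sensor) = 0.483·0.87 + 0.96898·0.13
        = 0.420210 + 0.125967 = 0.546177
The terms with genuine neutron-flux excursion present sum to 0.125967, so
  P(genuine neutron-flux excursion | scram, stuck control-rod sensor) = 0.125967 / 0.546177 ≈ 0.2306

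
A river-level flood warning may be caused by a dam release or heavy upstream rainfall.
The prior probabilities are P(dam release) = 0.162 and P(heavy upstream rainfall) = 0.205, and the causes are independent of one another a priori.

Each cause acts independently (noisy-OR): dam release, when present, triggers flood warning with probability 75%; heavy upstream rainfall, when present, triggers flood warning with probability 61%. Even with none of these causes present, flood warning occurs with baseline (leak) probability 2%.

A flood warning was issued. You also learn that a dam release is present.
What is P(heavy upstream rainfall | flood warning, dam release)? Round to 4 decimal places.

P(heavy upstream rainfall | flood warning, dam release) ≈ 0.2360

Under noisy-OR, P(flood warning | causes) = 1 − (1−0.02)·∏(1−qᵢ) over the active causes.
By total probability over both values of heavy upstream rainfall:
  P(flood warning | dam release) = 0.755*0.795 + 0.90445*0.205
        = 0.600225 + 0.185412 = 0.785637
Keeping only the heavy upstream rainfall-present terms gives 0.185412, so
  P(heavy upstream rainfall | flood warning, dam release) = 0.185412 / 0.785637 ≈ 0.2360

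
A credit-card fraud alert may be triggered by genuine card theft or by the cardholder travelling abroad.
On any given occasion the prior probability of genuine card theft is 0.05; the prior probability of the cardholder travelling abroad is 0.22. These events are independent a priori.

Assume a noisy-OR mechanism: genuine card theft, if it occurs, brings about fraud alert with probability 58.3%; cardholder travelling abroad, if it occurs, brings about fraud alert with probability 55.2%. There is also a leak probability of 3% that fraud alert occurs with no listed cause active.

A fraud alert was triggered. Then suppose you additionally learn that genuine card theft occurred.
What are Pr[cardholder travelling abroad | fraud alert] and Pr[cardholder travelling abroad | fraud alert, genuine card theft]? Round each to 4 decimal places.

Under noisy-OR, P(fraud alert | causes) = 1 − (1−0.03)·∏(1−qᵢ) over the active causes.
Sum P(fraud alert|·) weighted by the priors over the 4 (genuine card theft, cardholder travelling abroad) configurations:
  P(fraud alert) = 0.03·0.95·0.78 + 0.56544·0.95·0.22 + 0.59551·0.05·0.78 + 0.818788·0.05·0.22
        = 0.022230 + 0.118177 + 0.023225 + 0.009007 = 0.172639
Configurations with cardholder travelling abroad contribute 0.127184, so
  P(cardholder travelling abroad | fraud alert) = 0.127184 / 0.172639 ≈ 0.7367

Now also conditioning on genuine card theft=true:
Weight on cardholder travelling abroad=true, given the evidence: 0.818788*0.22 = 0.180133
Denominator P(fraud alert | genuine card theft): 0.59551*0.78 + 0.818788*0.22 = 0.644631
P(cardholder travelling abroad | fraud alert, genuine card theft) = 0.180133/0.644631 ≈ 0.2794

Pr[cardholder travelling abroad | fraud alert] ≈ 0.7367; Pr[cardholder travelling abroad | fraud alert, genuine card theft] ≈ 0.2794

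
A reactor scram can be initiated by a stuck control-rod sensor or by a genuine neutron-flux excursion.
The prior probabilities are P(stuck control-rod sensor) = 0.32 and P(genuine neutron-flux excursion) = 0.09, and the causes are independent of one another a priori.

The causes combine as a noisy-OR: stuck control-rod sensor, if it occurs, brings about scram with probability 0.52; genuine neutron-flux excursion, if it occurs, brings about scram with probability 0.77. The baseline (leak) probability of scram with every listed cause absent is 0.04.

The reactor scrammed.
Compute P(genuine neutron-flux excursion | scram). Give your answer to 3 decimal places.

P(genuine neutron-flux excursion | scram) ≈ 0.288

Under noisy-OR, P(scram | causes) = 1 − (1−0.04)·∏(1−qᵢ) over the active causes.
By total probability over the 4 (stuck control-rod sensor, genuine neutron-flux excursion) configurations:
  P(scram) = 0.04*0.68*0.91 + 0.7792*0.68*0.09 + 0.5392*0.32*0.91 + 0.894016*0.32*0.09
        = 0.024752 + 0.047687 + 0.157015 + 0.025748 = 0.255202
Configurations with genuine neutron-flux excursion contribute 0.073435, so
  P(genuine neutron-flux excursion | scram) = 0.073435 / 0.255202 ≈ 0.288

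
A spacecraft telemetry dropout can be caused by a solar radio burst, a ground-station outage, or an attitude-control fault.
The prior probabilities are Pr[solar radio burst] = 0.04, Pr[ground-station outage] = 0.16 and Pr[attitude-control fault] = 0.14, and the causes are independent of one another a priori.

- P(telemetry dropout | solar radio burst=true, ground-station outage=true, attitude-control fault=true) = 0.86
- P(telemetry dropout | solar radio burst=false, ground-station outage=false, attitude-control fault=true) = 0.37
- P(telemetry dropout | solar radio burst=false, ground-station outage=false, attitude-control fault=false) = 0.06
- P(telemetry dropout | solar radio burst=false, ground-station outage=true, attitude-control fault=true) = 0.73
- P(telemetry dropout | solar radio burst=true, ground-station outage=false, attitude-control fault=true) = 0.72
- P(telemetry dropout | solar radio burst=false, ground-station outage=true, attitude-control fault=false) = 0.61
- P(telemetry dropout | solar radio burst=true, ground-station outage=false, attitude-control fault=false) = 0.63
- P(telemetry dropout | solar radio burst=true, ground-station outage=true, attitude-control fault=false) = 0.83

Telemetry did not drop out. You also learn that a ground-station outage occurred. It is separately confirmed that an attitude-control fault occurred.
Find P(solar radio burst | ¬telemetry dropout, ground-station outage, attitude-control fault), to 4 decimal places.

P(¬telemetry dropout | ground-station outage, attitude-control fault) = 0.27·0.96 + 0.14·0.04 = 0.259200 + 0.005600 = 0.264800
The solar radio burst-present share is 0.14·0.04 = 0.005600.
So P(solar radio burst | ¬telemetry dropout, ground-station outage, attitude-control fault) = 0.005600/0.264800 ≈ 0.0211.

P(solar radio burst | ¬telemetry dropout, ground-station outage, attitude-control fault) ≈ 0.0211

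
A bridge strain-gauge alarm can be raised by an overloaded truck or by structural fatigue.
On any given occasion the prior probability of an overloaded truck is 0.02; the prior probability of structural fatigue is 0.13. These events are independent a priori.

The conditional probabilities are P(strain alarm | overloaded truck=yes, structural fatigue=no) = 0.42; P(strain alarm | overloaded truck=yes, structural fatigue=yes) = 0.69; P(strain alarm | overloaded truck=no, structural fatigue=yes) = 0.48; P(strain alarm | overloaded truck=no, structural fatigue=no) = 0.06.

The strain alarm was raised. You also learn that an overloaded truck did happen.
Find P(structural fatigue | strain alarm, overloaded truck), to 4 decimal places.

P(strain alarm | overloaded truck) = 0.42·0.87 + 0.69·0.13 = 0.365400 + 0.089700 = 0.455100
Restricting to configurations with structural fatigue present: 0.69·0.13 = 0.089700.
Hence the posterior is 0.089700/0.455100 ≈ 0.1971.

P(structural fatigue | strain alarm, overloaded truck) ≈ 0.1971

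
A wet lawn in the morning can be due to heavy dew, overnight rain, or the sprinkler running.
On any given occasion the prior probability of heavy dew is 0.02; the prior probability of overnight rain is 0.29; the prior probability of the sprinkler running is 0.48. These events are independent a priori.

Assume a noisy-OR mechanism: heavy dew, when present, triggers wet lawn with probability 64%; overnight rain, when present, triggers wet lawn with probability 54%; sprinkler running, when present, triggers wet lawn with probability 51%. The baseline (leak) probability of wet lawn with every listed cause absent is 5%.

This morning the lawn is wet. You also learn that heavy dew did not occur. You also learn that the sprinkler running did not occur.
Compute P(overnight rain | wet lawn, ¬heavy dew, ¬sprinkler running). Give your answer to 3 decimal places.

Under noisy-OR, P(wet lawn | causes) = 1 − (1−0.05)·∏(1−qᵢ) over the active causes.
Sum P(wet lawn|·) weighted by the priors over both values of overnight rain:
  P(wet lawn | ¬heavy dew, ¬sprinkler running) = 0.05·0.71 + 0.563·0.29
        = 0.035500 + 0.163270 = 0.198770
The terms with overnight rain present sum to 0.163270, so
  P(overnight rain | wet lawn, ¬heavy dew, ¬sprinkler running) = 0.163270 / 0.198770 ≈ 0.821

P(overnight rain | wet lawn, ¬heavy dew, ¬sprinkler running) ≈ 0.821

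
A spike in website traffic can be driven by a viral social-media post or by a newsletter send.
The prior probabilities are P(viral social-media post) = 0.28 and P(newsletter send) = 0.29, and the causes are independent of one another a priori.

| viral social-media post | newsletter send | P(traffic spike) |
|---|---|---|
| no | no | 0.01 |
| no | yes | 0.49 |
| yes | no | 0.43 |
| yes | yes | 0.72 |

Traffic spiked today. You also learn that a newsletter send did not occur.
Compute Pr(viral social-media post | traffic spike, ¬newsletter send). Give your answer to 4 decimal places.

Sum P(traffic spike|·) weighted by the priors over both values of viral social-media post:
  P(traffic spike | ¬newsletter send) = 0.01*0.72 + 0.43*0.28
        = 0.007200 + 0.120400 = 0.127600
Keeping only the viral social-media post-present terms gives 0.120400, so
  P(viral social-media post | traffic spike, ¬newsletter send) = 0.120400 / 0.127600 ≈ 0.9436

Pr(viral social-media post | traffic spike, ¬newsletter send) ≈ 0.9436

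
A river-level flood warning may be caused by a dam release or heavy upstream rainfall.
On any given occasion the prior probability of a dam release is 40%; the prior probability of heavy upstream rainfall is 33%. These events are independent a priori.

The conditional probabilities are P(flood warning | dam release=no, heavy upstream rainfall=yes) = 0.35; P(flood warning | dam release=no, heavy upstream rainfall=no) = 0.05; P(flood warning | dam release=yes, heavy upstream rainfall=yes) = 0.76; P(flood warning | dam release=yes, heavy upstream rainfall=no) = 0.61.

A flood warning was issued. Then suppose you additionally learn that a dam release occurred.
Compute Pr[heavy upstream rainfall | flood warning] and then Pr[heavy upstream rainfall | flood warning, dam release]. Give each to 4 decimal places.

Pr[heavy upstream rainfall | flood warning] ≈ 0.4802; Pr[heavy upstream rainfall | flood warning, dam release] ≈ 0.3803

For the numerator, keep only heavy upstream rainfall=true terms: 0.069300 + 0.100320 = 0.169620
Denominator P(flood warning): 0.05*0.6*0.67 + 0.35*0.6*0.33 + 0.61*0.4*0.67 + 0.76*0.4*0.33 = 0.353200
Posterior = 0.169620 / 0.353200 ≈ 0.4802

Now condition on the additional information:
P(flood warning | dam release) = 0.61*0.67 + 0.76*0.33 = 0.408700 + 0.250800 = 0.659500
Of this, 0.250800 comes from 0.76*0.33 (the heavy upstream rainfall=true cases).
P(heavy upstream rainfall | flood warning, dam release) = 0.250800 / 0.659500 ≈ 0.3803
— dam release explains away the evidence for heavy upstream rainfall.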